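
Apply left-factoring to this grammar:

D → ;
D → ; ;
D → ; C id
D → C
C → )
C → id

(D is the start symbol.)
D → ; D'
D' → ε
D' → ;
D' → C id
D → C
C → )
C → id

Left-factoring transforms A → αβ₁ | αβ₂ into A → αA' and A' → β₁ | β₂
(α is the longest common prefix among the alternatives). Repeat until
no nonterminal has two alternatives with a common prefix.

Round 1: D has alternatives sharing prefix ';'. Introduce D': D → ; D'
  Add: D' → ε
  Add: D' → ;
  Add: D' → C id

No remaining common prefixes — done.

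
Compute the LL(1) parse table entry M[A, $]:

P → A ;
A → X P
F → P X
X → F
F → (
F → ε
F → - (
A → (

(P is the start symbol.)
To find M[A, $], we find productions for A where $ is in the predict set (PREDICT(N → α) = (FIRST(α) \ {ε}) ∪ (FOLLOW(N) if α ⇒* ε)).

Relevant sets:
  FIRST(X) = { '(', '-', ε }
  FIRST(P) = { '(', '-' }

A → X P: PREDICT = { '(', '-' }
A → (: PREDICT = { '(' }

M[A, $] is empty (no production applies)

Answer: Empty (error entry)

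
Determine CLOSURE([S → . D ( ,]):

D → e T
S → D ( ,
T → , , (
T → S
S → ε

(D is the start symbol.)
{ [D → . e T], [S → . D ( ,] }

To compute CLOSURE, for each item [A → α.Bβ] where B is a non-terminal, add [B → .γ] for all productions B → γ; repeat for the newly added items until nothing changes.

Start with: [S → . D ( ,]
  [S → . D ( ,] has the dot before D: add [D → . e T]
No further items can be added.

CLOSURE = { [D → . e T], [S → . D ( ,] }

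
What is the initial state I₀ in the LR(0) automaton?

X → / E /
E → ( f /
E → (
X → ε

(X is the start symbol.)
First, augment the grammar with X' → X
I₀ = CLOSURE({ [X' → . X] }):
  [X' → . X] has the dot before X: add [X → . / E /], [X → .]
No further items can be added.

I₀ = { [X → . / E /], [X → .], [X' → . X] }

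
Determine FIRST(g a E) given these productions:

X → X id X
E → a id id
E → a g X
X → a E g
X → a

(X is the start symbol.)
To compute FIRST(g a E), process the symbols left to right:
Symbol g is a terminal. Add 'g' and stop.
FIRST(g a E) = { 'g' }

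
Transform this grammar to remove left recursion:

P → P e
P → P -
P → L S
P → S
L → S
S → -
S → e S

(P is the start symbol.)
P is directly left-recursive. The standard transformation for
  A → A α₁ | ... | A α_m | β₁ | ... | β_n
is
  A  → β₁ A' | ... | β_n A'
  A' → α₁ A' | ... | α_m A' | ε

P → L S becomes P → L S P'
P → S becomes P → S P'
P → P e becomes P' → e P'
P → P - becomes P' → - P'
Add P' → ε

Productions for other non-terminals are unchanged:
  L → S
  S → -
  S → e S

Resulting grammar:
P → L S P'
P → S P'
P' → e P'
P' → - P'
P' → ε
L → S
S → -
S → e S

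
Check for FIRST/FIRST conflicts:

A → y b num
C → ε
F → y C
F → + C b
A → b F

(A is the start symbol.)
No FIRST/FIRST conflicts.

Productions for A:
  A → y b num: FIRST = { 'y' }
  A → b F: FIRST = { 'b' }
Productions for F:
  F → y C: FIRST = { 'y' }
  F → + C b: FIRST = { '+' }
C has only one production, so no FIRST/FIRST conflict is possible there.

All alternatives of each non-terminal have pairwise disjoint FIRST sets.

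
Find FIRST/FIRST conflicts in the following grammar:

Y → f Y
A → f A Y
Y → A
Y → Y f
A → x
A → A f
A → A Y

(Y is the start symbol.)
Yes. Y → f Y / Y → A on { 'f' }; Y → f Y / Y → Y f on { 'f' }; Y → A / Y → Y f on { 'f', 'x' }; A → f A Y / A → A f on { 'f' }; A → f A Y / A → A Y on { 'f' }; A → x / A → A f on { 'x' }; A → x / A → A Y on { 'x' }; A → A f / A → A Y on { 'f', 'x' }

A FIRST/FIRST conflict occurs when two productions N → α and N → β for the same non-terminal have FIRST(α) ∩ FIRST(β) ≠ ∅ (with ε ∈ FIRST of a nullable right-hand side, so two nullable alternatives also conflict).

FIRST sets of the non-terminals at (or reachable through a nullable prefix from) the front of some alternative:
  FIRST(A) = { 'f', 'x' }
  FIRST(Y) = { 'f', 'x' }

Productions for Y:
  Y → f Y: FIRST = { 'f' }
  Y → A: FIRST = { 'f', 'x' }
  Y → Y f: FIRST = { 'f', 'x' }
Productions for A:
  A → f A Y: FIRST = { 'f' }
  A → x: FIRST = { 'x' }
  A → A f: FIRST = { 'f', 'x' }
  A → A Y: FIRST = { 'f', 'x' }

Conflict for Y: Y → f Y and Y → A
  Overlap: { 'f' }
Conflict for Y: Y → f Y and Y → Y f
  Overlap: { 'f' }
Conflict for Y: Y → A and Y → Y f
  Overlap: { 'f', 'x' }
Conflict for A: A → f A Y and A → A f
  Overlap: { 'f' }
Conflict for A: A → f A Y and A → A Y
  Overlap: { 'f' }
Conflict for A: A → x and A → A f
  Overlap: { 'x' }
Conflict for A: A → x and A → A Y
  Overlap: { 'x' }
Conflict for A: A → A f and A → A Y
  Overlap: { 'f', 'x' }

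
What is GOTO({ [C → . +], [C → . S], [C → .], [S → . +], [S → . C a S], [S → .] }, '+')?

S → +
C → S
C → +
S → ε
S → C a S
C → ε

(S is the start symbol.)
{ [C → + .], [S → + .] }

GOTO(I, '+') = CLOSURE({ [A → αX.β] : [A → α.Xβ] ∈ I, X = '+' })

Items with dot before '+', with the dot advanced:
  [C → . +] → [C → + .]
  [S → . +] → [S → + .]
Closure adds nothing (no advanced item has the dot before a non-terminal).

GOTO = { [C → + .], [S → + .] }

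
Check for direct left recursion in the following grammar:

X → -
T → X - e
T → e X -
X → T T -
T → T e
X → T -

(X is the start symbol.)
X → -: starts with '-'
T → X - e: starts with X
T → e X -: starts with e
X → T T -: starts with T
T → T e: LEFT RECURSIVE (starts with T)
X → T -: starts with T

The grammar has direct left recursion on: T.

Answer: Yes, T is left-recursive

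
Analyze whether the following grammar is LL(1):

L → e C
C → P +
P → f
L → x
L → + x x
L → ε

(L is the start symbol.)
Relevant sets:
  FOLLOW(L) = { $ }

For L:
  PREDICT(L → e C) = { 'e' }
  PREDICT(L → x) = { 'x' }
  PREDICT(L → '+' x x) = { '+' }
  PREDICT(L → ε) = { $ }
C, P have a single production, so nothing to check there.

All predict sets are disjoint. The grammar IS LL(1).

Answer: Yes, the grammar is LL(1).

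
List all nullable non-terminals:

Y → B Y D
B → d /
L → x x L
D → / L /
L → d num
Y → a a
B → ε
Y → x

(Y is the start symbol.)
A non-terminal is nullable if it can derive ε (the empty string): either it has an ε-production, or it has a production whose right-hand side consists entirely of nullable non-terminals.

ε-productions: B → ε
So B is immediately nullable.
No further non-terminal can be added: every production for the remaining non-terminals contains a terminal or a non-nullable non-terminal.
Nullable = { 'B' }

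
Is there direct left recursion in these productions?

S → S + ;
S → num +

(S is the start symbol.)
S → S + ;: LEFT RECURSIVE (starts with S)
S → num +: starts with num

The grammar has direct left recursion on: S.

Answer: Yes, S is left-recursive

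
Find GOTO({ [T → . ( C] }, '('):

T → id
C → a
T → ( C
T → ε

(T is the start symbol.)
{ [C → . a], [T → ( . C] }

GOTO(I, '(') = CLOSURE({ [A → αX.β] : [A → α.Xβ] ∈ I, X = '(' })

Items with dot before '(', with the dot advanced:
  [T → . ( C] → [T → ( . C]
Closure of the advanced items:
  [T → ( . C] has the dot before C: add [C → . a]

GOTO = { [C → . a], [T → ( . C] }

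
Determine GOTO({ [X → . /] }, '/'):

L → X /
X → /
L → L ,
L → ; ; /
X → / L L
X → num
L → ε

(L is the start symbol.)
{ [X → / .] }

GOTO(I, '/') = CLOSURE({ [A → αX.β] : [A → α.Xβ] ∈ I, X = '/' })

Items with dot before '/', with the dot advanced:
  [X → . /] → [X → / .]
Closure adds nothing (no advanced item has the dot before a non-terminal).

GOTO = { [X → / .] }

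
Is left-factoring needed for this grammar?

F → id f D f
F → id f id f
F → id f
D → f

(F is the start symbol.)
Left-factoring is needed when two productions for the same non-terminal
share a common prefix on the right-hand side.

Productions for F:
  F → id f D f
  F → id f id f
  F → id f

Found common prefix 'id f' in productions for F

Answer: Yes, F has productions with common prefix 'id f'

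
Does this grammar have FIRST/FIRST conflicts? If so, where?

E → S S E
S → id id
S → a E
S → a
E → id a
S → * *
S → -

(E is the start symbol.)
A FIRST/FIRST conflict occurs when two productions N → α and N → β for the same non-terminal have FIRST(α) ∩ FIRST(β) ≠ ∅ (with ε ∈ FIRST of a nullable right-hand side, so two nullable alternatives also conflict).

FIRST sets of the non-terminals at (or reachable through a nullable prefix from) the front of some alternative:
  FIRST(S) = { '*', '-', 'a', 'id' }

Productions for E:
  E → S S E: FIRST = { '*', '-', 'a', 'id' }
  E → id a: FIRST = { 'id' }
Productions for S:
  S → id id: FIRST = { 'id' }
  S → a E: FIRST = { 'a' }
  S → a: FIRST = { 'a' }
  S → * *: FIRST = { '*' }
  S → -: FIRST = { '-' }

Conflict for E: E → S S E and E → id a
  Overlap: { 'id' }
Conflict for S: S → a E and S → a
  Overlap: { 'a' }

Answer: Yes. E → S S E / E → id a on { 'id' }; S → a E / S → a on { 'a' }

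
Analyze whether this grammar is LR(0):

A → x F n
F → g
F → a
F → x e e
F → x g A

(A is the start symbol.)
Yes, the grammar is LR(0)

Augment with A' → A and build the canonical LR(0) collection (I0 = CLOSURE({[A' → . A]}), then GOTO on every symbol after a dot until no new states appear). It has 12 states:
  I0: { [A → . x F n], [A' → . A] }  — shift
  I1: { [A' → A .] }  — accept
  I2: { [A → x . F n], [F → . a], [F → . g], [F → . x e e], [F → . x g A] }  — shift
  I3: { [A → x F . n] }  — shift
  I4: { [F → a .] }  — reduce
  I5: { [F → g .] }  — reduce
  I6: { [F → x . e e], [F → x . g A] }  — shift
  I7: { [F → x e . e] }  — shift
  I8: { [A → . x F n], [F → x g . A] }  — shift
  I9: { [F → x g A .] }  — reduce
  I10: { [F → x e e .] }  — reduce
  I11: { [A → x F n .] }  — reduce

Every state is either a pure shift/goto state or contains exactly one complete item and nothing to shift — no conflicts. The grammar is LR(0).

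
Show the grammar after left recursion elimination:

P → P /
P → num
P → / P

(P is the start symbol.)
P → num P'
P → / P P'
P' → / P'
P' → ε

P is directly left-recursive. The standard transformation for
  A → A α₁ | ... | A α_m | β₁ | ... | β_n
is
  A  → β₁ A' | ... | β_n A'
  A' → α₁ A' | ... | α_m A' | ε

P → num becomes P → num P'
P → / P becomes P → / P P'
P → P / becomes P' → / P'
Add P' → ε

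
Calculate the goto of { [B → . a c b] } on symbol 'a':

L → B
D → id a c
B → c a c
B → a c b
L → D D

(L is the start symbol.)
{ [B → a . c b] }

GOTO(I, 'a') = CLOSURE({ [A → αX.β] : [A → α.Xβ] ∈ I, X = 'a' })

Items with dot before 'a', with the dot advanced:
  [B → . a c b] → [B → a . c b]
Closure adds nothing (no advanced item has the dot before a non-terminal).

GOTO = { [B → a . c b] }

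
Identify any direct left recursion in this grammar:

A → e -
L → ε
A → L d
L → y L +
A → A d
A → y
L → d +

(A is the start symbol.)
Yes, A is left-recursive

A → e -: starts with e
L → ε: starts with ε
A → L d: starts with L
L → y L +: starts with y
A → A d: LEFT RECURSIVE (starts with A)
A → y: starts with y
L → d +: starts with d

The grammar has direct left recursion on: A.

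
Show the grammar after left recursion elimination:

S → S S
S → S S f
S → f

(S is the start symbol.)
S → f S'
S' → S S'
S' → S f S'
S' → ε

S is directly left-recursive. The standard transformation for
  A → A α₁ | ... | A α_m | β₁ | ... | β_n
is
  A  → β₁ A' | ... | β_n A'
  A' → α₁ A' | ... | α_m A' | ε

S → f becomes S → f S'
S → S S becomes S' → S S'
S → S S f becomes S' → S f S'
Add S' → ε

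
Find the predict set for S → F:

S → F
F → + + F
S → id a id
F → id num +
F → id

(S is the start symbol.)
PREDICT(S → F) = (FIRST(RHS) \ {ε}) ∪ (FOLLOW(S) if ε ∈ FIRST(RHS), i.e. RHS ⇒* ε)
FIRST(F) = { '+', 'id' }
FIRST(F) = { '+', 'id' }
ε ∉ FIRST(F), so FOLLOW(S) is not added.
PREDICT(S → F) = { '+', 'id' }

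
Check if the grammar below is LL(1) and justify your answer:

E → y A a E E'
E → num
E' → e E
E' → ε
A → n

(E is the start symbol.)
A grammar is LL(1) if for each non-terminal N with multiple productions, the predict sets of those productions are pairwise disjoint, where PREDICT(N → α) = (FIRST(α) \ {ε}) ∪ (FOLLOW(N) if α ⇒* ε).

Relevant sets:
  FOLLOW(E') = { $, 'e' }

For E:
  PREDICT(E → y A a E E') = { 'y' }
  PREDICT(E → num) = { 'num' }
For E':
  PREDICT(E' → e E) = { 'e' }
  PREDICT(E' → ε) = { $, 'e' }
A has a single production, so nothing to check there.

Conflict found: Predict set conflict for E': { 'e' }
The grammar is NOT LL(1).

Answer: No. Predict set conflict for E': { 'e' }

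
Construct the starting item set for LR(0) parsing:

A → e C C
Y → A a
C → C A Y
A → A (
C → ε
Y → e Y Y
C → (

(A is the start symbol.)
First, augment the grammar with A' → A
I₀ = CLOSURE({ [A' → . A] }):
  [A' → . A] has the dot before A: add [A → . e C C], [A → . A (]
No further items can be added.

I₀ = { [A → . A (], [A → . e C C], [A' → . A] }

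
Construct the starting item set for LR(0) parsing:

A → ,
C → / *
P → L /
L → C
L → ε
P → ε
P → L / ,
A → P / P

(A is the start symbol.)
First, augment the grammar with A' → A
I₀ = CLOSURE({ [A' → . A] }):
  [A' → . A] has the dot before A: add [A → . ,], [A → . P / P]
  [A → . P / P] has the dot before P: add [P → . L /], [P → .], [P → . L / ,]
  [P → . L /] has the dot before L: add [L → . C], [L → .]
  [L → . C] has the dot before C: add [C → . / *]
No further items can be added.

I₀ = { [A → . ,], [A → . P / P], [A' → . A], [C → . / *], [L → . C], [L → .], [P → . L / ,], [P → . L /], [P → .] }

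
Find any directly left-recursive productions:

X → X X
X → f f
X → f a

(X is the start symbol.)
Direct left recursion occurs when N → N α for some non-terminal N (the right-hand side begins with the left-hand side itself).

X → X X: LEFT RECURSIVE (starts with X)
X → f f: starts with f
X → f a: starts with f

The grammar has direct left recursion on: X.

Answer: Yes, X is left-recursive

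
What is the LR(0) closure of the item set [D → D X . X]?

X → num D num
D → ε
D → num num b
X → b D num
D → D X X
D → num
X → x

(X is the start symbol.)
To compute CLOSURE, for each item [A → α.Bβ] where B is a non-terminal, add [B → .γ] for all productions B → γ; repeat for the newly added items until nothing changes.

Start with: [D → D X . X]
  [D → D X . X] has the dot before X: add [X → . num D num], [X → . b D num], [X → . x]
No further items can be added.

CLOSURE = { [D → D X . X], [X → . b D num], [X → . num D num], [X → . x] }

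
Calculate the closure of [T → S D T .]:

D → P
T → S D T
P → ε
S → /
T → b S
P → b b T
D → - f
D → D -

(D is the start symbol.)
{ [T → S D T .] }

To compute CLOSURE, for each item [A → α.Bβ] where B is a non-terminal, add [B → .γ] for all productions B → γ; repeat for the newly added items until nothing changes.

Start with: [T → S D T .]
The dot is at the end, so nothing is added.

CLOSURE = { [T → S D T .] }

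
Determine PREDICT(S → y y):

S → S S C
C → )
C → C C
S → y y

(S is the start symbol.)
PREDICT(S → y y) = (FIRST(RHS) \ {ε}) ∪ (FOLLOW(S) if ε ∈ FIRST(RHS), i.e. RHS ⇒* ε)
FIRST(y y) = { 'y' }
ε ∉ FIRST(y y), so FOLLOW(S) is not added.
PREDICT(S → y y) = { 'y' }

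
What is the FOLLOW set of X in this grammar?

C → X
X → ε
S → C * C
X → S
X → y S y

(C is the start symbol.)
{ $, '*', 'y' }

To compute FOLLOW(X), find every occurrence of X on a right-hand side N → α X β: add FIRST(β) \ {ε}, and if β is empty or nullable also add FOLLOW(N). Iterate to a fixed point.

In C → X: X is at the end, add FOLLOW(C)

The FOLLOW sets referred to above (computed the same way, to a fixed point):
  FOLLOW(C) = { $, '*', 'y' }

Taking the union: FOLLOW(X) = { $, '*', 'y' }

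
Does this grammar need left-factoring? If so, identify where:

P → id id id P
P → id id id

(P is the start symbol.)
Yes, P has productions with common prefix 'id id id'

Left-factoring is needed when two productions for the same non-terminal
share a common prefix on the right-hand side.

Productions for P:
  P → id id id P
  P → id id id

Found common prefix 'id id id' in productions for P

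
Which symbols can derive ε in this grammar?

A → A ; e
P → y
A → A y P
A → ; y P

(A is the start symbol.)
None

A non-terminal is nullable if it can derive ε (the empty string): either it has an ε-production, or it has a production whose right-hand side consists entirely of nullable non-terminals.

There are no ε-productions, so no non-terminal can derive ε.
No non-terminals are nullable.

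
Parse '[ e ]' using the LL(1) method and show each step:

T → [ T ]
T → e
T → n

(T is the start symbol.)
Stack is shown with the top on the left.

Stack    Input    Action
------------------------
T $      [ e ] $  output T → [ T ]
[ T ] $  [ e ] $  match '['
T ] $    e ] $    output T → e
e ] $    e ] $    match 'e'
] $      ] $      match ']'
$        $        accept

The string is accepted.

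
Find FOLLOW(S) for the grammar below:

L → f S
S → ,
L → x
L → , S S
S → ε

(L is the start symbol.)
In L → f S: S is at the end, add FOLLOW(L)
In L → , S S: S is followed by S, add FIRST(S) \ {ε} = { ',' }
  S is nullable, so also add FOLLOW(L)
In L → , S S: S is at the end, add FOLLOW(L)

The FOLLOW sets referred to above (computed the same way, to a fixed point):
  FOLLOW(L) = { $ }

Taking the union: FOLLOW(S) = { $, ',' }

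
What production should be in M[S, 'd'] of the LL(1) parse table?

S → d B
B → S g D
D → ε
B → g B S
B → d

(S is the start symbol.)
To find M[S, 'd'], we find productions for S where 'd' is in the predict set (PREDICT(N → α) = (FIRST(α) \ {ε}) ∪ (FOLLOW(N) if α ⇒* ε)).

S → d B: PREDICT = { 'd' }
  'd' is in predict set, so this production goes in M[S, 'd']

M[S, 'd'] = S → d B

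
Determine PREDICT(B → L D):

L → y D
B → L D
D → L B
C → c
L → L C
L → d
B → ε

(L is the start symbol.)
PREDICT(B → L D) = (FIRST(RHS) \ {ε}) ∪ (FOLLOW(B) if ε ∈ FIRST(RHS), i.e. RHS ⇒* ε)
FIRST(L) = { 'd', 'y' }
FIRST(L D) = { 'd', 'y' }
ε ∉ FIRST(L D), so FOLLOW(B) is not added.
PREDICT(B → L D) = { 'd', 'y' }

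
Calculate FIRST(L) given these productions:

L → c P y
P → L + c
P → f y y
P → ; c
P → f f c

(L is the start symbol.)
{ 'c' }

To compute FIRST(L), examine every production with L on the left-hand side, reading each right-hand side left to right until a non-nullable symbol is reached.

From L → c P y:
  - c is a terminal: add 'c' and stop

Collecting: FIRST(L) = { 'c' }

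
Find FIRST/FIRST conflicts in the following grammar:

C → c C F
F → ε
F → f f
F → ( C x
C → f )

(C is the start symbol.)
No FIRST/FIRST conflicts.

A FIRST/FIRST conflict occurs when two productions N → α and N → β for the same non-terminal have FIRST(α) ∩ FIRST(β) ≠ ∅ (with ε ∈ FIRST of a nullable right-hand side, so two nullable alternatives also conflict).

Productions for C:
  C → c C F: FIRST = { 'c' }
  C → f ): FIRST = { 'f' }
Productions for F:
  F → ε: FIRST = { ε }
  F → f f: FIRST = { 'f' }
  F → ( C x: FIRST = { '(' }

All alternatives of each non-terminal have pairwise disjoint FIRST sets.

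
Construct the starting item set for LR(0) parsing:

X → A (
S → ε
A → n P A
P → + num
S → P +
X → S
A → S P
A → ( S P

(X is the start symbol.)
{ [A → . ( S P], [A → . S P], [A → . n P A], [P → . + num], [S → . P +], [S → .], [X → . A (], [X → . S], [X' → . X] }

First, augment the grammar with X' → X
I₀ = CLOSURE({ [X' → . X] }):
  [X' → . X] has the dot before X: add [X → . A (], [X → . S]
  [X → . A (] has the dot before A: add [A → . n P A], [A → . S P], [A → . ( S P]
  [X → . S] has the dot before S: add [S → .], [S → . P +]
  [S → . P +] has the dot before P: add [P → . + num]
No further items can be added.

I₀ = { [A → . ( S P], [A → . S P], [A → . n P A], [P → . + num], [S → . P +], [S → .], [X → . A (], [X → . S], [X' → . X] }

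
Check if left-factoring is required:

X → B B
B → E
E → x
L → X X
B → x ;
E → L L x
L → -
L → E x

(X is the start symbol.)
Left-factoring is needed when two productions for the same non-terminal
share a common prefix on the right-hand side.

Productions for B:
  B → E
  B → x ;
Productions for E:
  E → x
  E → L L x
Productions for L:
  L → X X
  L → -
  L → E x

No common prefixes found.

Answer: No, left-factoring is not needed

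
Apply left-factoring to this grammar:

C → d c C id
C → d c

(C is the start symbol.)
Left-factoring transforms A → αβ₁ | αβ₂ into A → αA' and A' → β₁ | β₂
(α is the longest common prefix among the alternatives). Repeat until
no nonterminal has two alternatives with a common prefix.

Round 1: C has alternatives sharing prefix 'd c'. Introduce C': C → d c C'
  Add: C' → C id
  Add: C' → ε

No remaining common prefixes — done.

Resulting grammar:
C → d c C'
C' → C id
C' → ε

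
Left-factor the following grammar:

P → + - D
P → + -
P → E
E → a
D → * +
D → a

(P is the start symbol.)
P → + - P'
P' → D
P' → ε
P → E
E → a
D → * +
D → a

Left-factoring transforms A → αβ₁ | αβ₂ into A → αA' and A' → β₁ | β₂
(α is the longest common prefix among the alternatives). Repeat until
no nonterminal has two alternatives with a common prefix.

Round 1: P has alternatives sharing prefix '+ -'. Introduce P': P → + - P'
  Add: P' → D
  Add: P' → ε

No remaining common prefixes — done.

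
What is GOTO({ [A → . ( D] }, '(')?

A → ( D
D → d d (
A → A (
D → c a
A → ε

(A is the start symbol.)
{ [A → ( . D], [D → . c a], [D → . d d (] }

GOTO(I, '(') = CLOSURE({ [A → αX.β] : [A → α.Xβ] ∈ I, X = '(' })

Items with dot before '(', with the dot advanced:
  [A → . ( D] → [A → ( . D]
Closure of the advanced items:
  [A → ( . D] has the dot before D: add [D → . d d (], [D → . c a]

GOTO = { [A → ( . D], [D → . c a], [D → . d d (] }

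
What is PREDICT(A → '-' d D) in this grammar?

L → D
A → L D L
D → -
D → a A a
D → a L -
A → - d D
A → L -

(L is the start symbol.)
PREDICT(A → '-' d D) = (FIRST(RHS) \ {ε}) ∪ (FOLLOW(A) if ε ∈ FIRST(RHS), i.e. RHS ⇒* ε)
FIRST('-' d D) = { '-' }
ε ∉ FIRST('-' d D), so FOLLOW(A) is not added.
PREDICT(A → '-' d D) = { '-' }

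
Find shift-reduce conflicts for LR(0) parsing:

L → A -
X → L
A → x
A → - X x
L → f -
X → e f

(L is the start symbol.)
A shift-reduce conflict occurs when an LR(0) state has both:
  - a complete (reduce) item [A → α .] (dot at the end), and
  - a shift item [B → β . c γ] (dot before a terminal).

Augment with L' → L and build the canonical LR(0) collection (I0 = CLOSURE({[L' → . L]}), then GOTO on every symbol after a dot until no new states appear). It has 13 states:
  I0: { [A → . - X x], [A → . x], [L → . A -], [L → . f -], [L' → . L] }  — shift
  I1: { [A → - . X x], [A → . - X x], [A → . x], [L → . A -], [L → . f -], [X → . L], [X → . e f] }  — shift
  I2: { [L → A . -] }  — shift
  I3: { [L' → L .] }  — accept
  I4: { [L → f . -] }  — shift
  I5: { [A → x .] }  — reduce
  I6: { [L → f - .] }  — reduce
  I7: { [L → A - .] }  — reduce
  I8: { [X → L .] }  — reduce
  I9: { [A → - X . x] }  — shift
  I10: { [X → e . f] }  — shift
  I11: { [X → e f .] }  — reduce
  I12: { [A → - X x .] }  — reduce

No state contains both a complete item and a shift item.

Answer: No shift-reduce conflicts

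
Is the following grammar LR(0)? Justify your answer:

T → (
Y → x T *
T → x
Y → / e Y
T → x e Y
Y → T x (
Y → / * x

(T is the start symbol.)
Augment with T' → T and build the canonical LR(0) collection (I0 = CLOSURE({[T' → . T]}), then GOTO on every symbol after a dot until no new states appear). It has 17 states:
  I0: { [T → . (], [T → . x e Y], [T → . x], [T' → . T] }  — shift
  I1: { [T → ( .] }  — reduce
  I2: { [T' → T .] }  — accept
  I3: { [T → x . e Y], [T → x .] }  — shift, reduce
  I4: { [T → . (], [T → . x e Y], [T → . x], [T → x e . Y], [Y → . / * x], [Y → . / e Y], [Y → . T x (], [Y → . x T *] }  — shift
  I5: { [Y → / . * x], [Y → / . e Y] }  — shift
  I6: { [Y → T . x (] }  — shift
  I7: { [T → x e Y .] }  — reduce
  I8: { [T → . (], [T → . x e Y], [T → . x], [T → x . e Y], [T → x .], [Y → x . T *] }  — shift, reduce
  I9: { [Y → x T . *] }  — shift
  I10: { [Y → x T * .] }  — reduce
  I11: { [Y → T x . (] }  — shift
  I12: { [Y → T x ( .] }  — reduce
  I13: { [Y → / * . x] }  — shift
  I14: { [T → . (], [T → . x e Y], [T → . x], [Y → . / * x], [Y → . / e Y], [Y → . T x (], [Y → . x T *], [Y → / e . Y] }  — shift
  I15: { [Y → / e Y .] }  — reduce
  I16: { [Y → / * x .] }  — reduce

Conflict in state I3:
  Shift-reduce conflict between [T → x .] and [T → x . e Y]
So the grammar is NOT LR(0).

Answer: No. Shift-reduce conflict between [T → x .] and [T → x . e Y]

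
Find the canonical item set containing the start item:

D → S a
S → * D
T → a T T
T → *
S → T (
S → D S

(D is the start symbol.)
{ [D → . S a], [D' → . D], [S → . * D], [S → . D S], [S → . T (], [T → . *], [T → . a T T] }

First, augment the grammar with D' → D
I₀ = CLOSURE({ [D' → . D] }):
  [D' → . D] has the dot before D: add [D → . S a]
  [D → . S a] has the dot before S: add [S → . * D], [S → . T (], [S → . D S]
  [S → . T (] has the dot before T: add [T → . a T T], [T → . *]
No further items can be added.

I₀ = { [D → . S a], [D' → . D], [S → . * D], [S → . D S], [S → . T (], [T → . *], [T → . a T T] }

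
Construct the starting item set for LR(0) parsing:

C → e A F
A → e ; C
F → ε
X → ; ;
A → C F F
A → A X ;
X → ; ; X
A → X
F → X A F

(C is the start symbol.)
{ [C → . e A F], [C' → . C] }

First, augment the grammar with C' → C
I₀ = CLOSURE({ [C' → . C] }):
  [C' → . C] has the dot before C: add [C → . e A F]
No further items can be added.

I₀ = { [C → . e A F], [C' → . C] }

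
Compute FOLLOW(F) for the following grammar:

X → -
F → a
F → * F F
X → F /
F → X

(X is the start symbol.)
{ '*', '-', '/', 'a' }

In F → * F F: F is followed by F, add FIRST(F) \ {ε} = { '*', '-', 'a' }
In F → * F F: F is at the end; this adds FOLLOW(F) to itself — nothing new
In X → F /: F is followed by '/', add FIRST('/') \ {ε} = { '/' }

Taking the union: FOLLOW(F) = { '*', '-', '/', 'a' }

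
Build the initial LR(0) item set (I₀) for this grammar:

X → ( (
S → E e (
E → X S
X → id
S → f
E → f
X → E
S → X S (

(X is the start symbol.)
First, augment the grammar with X' → X
I₀ = CLOSURE({ [X' → . X] }):
  [X' → . X] has the dot before X: add [X → . ( (], [X → . id], [X → . E]
  [X → . E] has the dot before E: add [E → . X S], [E → . f]
No further items can be added.

I₀ = { [E → . X S], [E → . f], [X → . ( (], [X → . E], [X → . id], [X' → . X] }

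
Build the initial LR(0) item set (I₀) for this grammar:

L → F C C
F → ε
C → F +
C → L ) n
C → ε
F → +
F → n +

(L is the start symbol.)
{ [F → . +], [F → . n +], [F → .], [L → . F C C], [L' → . L] }

First, augment the grammar with L' → L
I₀ = CLOSURE({ [L' → . L] }):
  [L' → . L] has the dot before L: add [L → . F C C]
  [L → . F C C] has the dot before F: add [F → .], [F → . +], [F → . n +]
No further items can be added.

I₀ = { [F → . +], [F → . n +], [F → .], [L → . F C C], [L' → . L] }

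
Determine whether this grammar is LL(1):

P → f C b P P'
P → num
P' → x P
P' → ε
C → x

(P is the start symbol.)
Relevant sets:
  FOLLOW(P') = { $, 'x' }

For P:
  PREDICT(P → f C b P P') = { 'f' }
  PREDICT(P → num) = { 'num' }
For P':
  PREDICT(P' → x P) = { 'x' }
  PREDICT(P' → ε) = { $, 'x' }
C has a single production, so nothing to check there.

Conflict found: Predict set conflict for P': { 'x' }
The grammar is NOT LL(1).

Answer: No. Predict set conflict for P': { 'x' }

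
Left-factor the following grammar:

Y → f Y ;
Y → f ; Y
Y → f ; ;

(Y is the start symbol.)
Y → f Y'
Y' → Y ;
Y' → ; Y''
Y'' → Y
Y'' → ;

Left-factoring transforms A → αβ₁ | αβ₂ into A → αA' and A' → β₁ | β₂
(α is the longest common prefix among the alternatives). Repeat until
no nonterminal has two alternatives with a common prefix.

Round 1: Y has alternatives sharing prefix 'f'. Introduce Y': Y → f Y'
  Add: Y' → Y ;
  Add: Y' → ; Y
  Add: Y' → ; ;

Round 2: Y' has alternatives sharing prefix ';'. Introduce Y'': Y' → ; Y''
  Add: Y'' → Y
  Add: Y'' → ;

No remaining common prefixes — done.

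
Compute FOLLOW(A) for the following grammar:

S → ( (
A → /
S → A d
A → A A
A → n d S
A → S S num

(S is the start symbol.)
To compute FOLLOW(A), find every occurrence of A on a right-hand side N → α A β: add FIRST(β) \ {ε}, and if β is empty or nullable also add FOLLOW(N). Iterate to a fixed point.

In S → A d: A is followed by d, add FIRST(d) \ {ε} = { 'd' }
In A → A A: A is followed by A, add FIRST(A) \ {ε} = { '(', '/', 'n' }
In A → A A: A is at the end; this adds FOLLOW(A) to itself — nothing new

Taking the union: FOLLOW(A) = { '(', '/', 'd', 'n' }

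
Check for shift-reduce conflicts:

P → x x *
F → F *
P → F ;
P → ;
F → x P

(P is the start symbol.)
Augment with P' → P and build the canonical LR(0) collection (I0 = CLOSURE({[P' → . P]}), then GOTO on every symbol after a dot until no new states appear). It has 10 states:
  I0: { [F → . F *], [F → . x P], [P → . ;], [P → . F ;], [P → . x x *], [P' → . P] }  — shift
  I1: { [P → ; .] }  — reduce
  I2: { [F → F . *], [P → F . ;] }  — shift
  I3: { [P' → P .] }  — accept
  I4: { [F → . F *], [F → . x P], [F → x . P], [P → . ;], [P → . F ;], [P → . x x *], [P → x . x *] }  — shift
  I5: { [F → x P .] }  — reduce
  I6: { [F → . F *], [F → . x P], [F → x . P], [P → . ;], [P → . F ;], [P → . x x *], [P → x . x *], [P → x x . *] }  — shift
  I7: { [P → x x * .] }  — reduce
  I8: { [F → F * .] }  — reduce
  I9: { [P → F ; .] }  — reduce

No state contains both a complete item and a shift item.

Answer: No shift-reduce conflicts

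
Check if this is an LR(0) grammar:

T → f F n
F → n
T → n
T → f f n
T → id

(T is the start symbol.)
Yes, the grammar is LR(0)

Augment with T' → T and build the canonical LR(0) collection (I0 = CLOSURE({[T' → . T]}), then GOTO on every symbol after a dot until no new states appear). It has 10 states:
  I0: { [T → . f F n], [T → . f f n], [T → . id], [T → . n], [T' → . T] }  — shift
  I1: { [T' → T .] }  — accept
  I2: { [F → . n], [T → f . F n], [T → f . f n] }  — shift
  I3: { [T → id .] }  — reduce
  I4: { [T → n .] }  — reduce
  I5: { [T → f F . n] }  — shift
  I6: { [T → f f . n] }  — shift
  I7: { [F → n .] }  — reduce
  I8: { [T → f f n .] }  — reduce
  I9: { [T → f F n .] }  — reduce

Every state is either a pure shift/goto state or contains exactly one complete item and nothing to shift — no conflicts. The grammar is LR(0).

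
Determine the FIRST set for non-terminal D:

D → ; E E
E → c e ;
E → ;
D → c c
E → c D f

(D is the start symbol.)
{ ';', 'c' }

To compute FIRST(D), examine every production with D on the left-hand side, reading each right-hand side left to right until a non-nullable symbol is reached.

From D → ; E E:
  - ';' is a terminal: add ';' and stop
From D → c c:
  - c is a terminal: add 'c' and stop

Collecting: FIRST(D) = { ';', 'c' }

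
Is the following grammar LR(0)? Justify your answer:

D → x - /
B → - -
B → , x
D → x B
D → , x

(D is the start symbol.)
Yes, the grammar is LR(0)

Augment with D' → D and build the canonical LR(0) collection (I0 = CLOSURE({[D' → . D]}), then GOTO on every symbol after a dot until no new states appear). It has 11 states:
  I0: { [D → . , x], [D → . x - /], [D → . x B], [D' → . D] }  — shift
  I1: { [D → , . x] }  — shift
  I2: { [D' → D .] }  — accept
  I3: { [B → . , x], [B → . - -], [D → x . - /], [D → x . B] }  — shift
  I4: { [B → , . x] }  — shift
  I5: { [B → - . -], [D → x - . /] }  — shift
  I6: { [D → x B .] }  — reduce
  I7: { [B → - - .] }  — reduce
  I8: { [D → x - / .] }  — reduce
  I9: { [B → , x .] }  — reduce
  I10: { [D → , x .] }  — reduce

Every state is either a pure shift/goto state or contains exactly one complete item and nothing to shift — no conflicts. The grammar is LR(0).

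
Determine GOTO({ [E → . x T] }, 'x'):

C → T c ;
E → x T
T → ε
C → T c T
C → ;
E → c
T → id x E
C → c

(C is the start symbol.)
{ [E → x . T], [T → . id x E], [T → .] }

GOTO(I, 'x') = CLOSURE({ [A → αX.β] : [A → α.Xβ] ∈ I, X = 'x' })

Items with dot before 'x', with the dot advanced:
  [E → . x T] → [E → x . T]
Closure of the advanced items:
  [E → x . T] has the dot before T: add [T → .], [T → . id x E]

GOTO = { [E → x . T], [T → . id x E], [T → .] }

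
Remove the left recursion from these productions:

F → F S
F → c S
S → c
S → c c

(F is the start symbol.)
F is directly left-recursive. The standard transformation for
  A → A α₁ | ... | A α_m | β₁ | ... | β_n
is
  A  → β₁ A' | ... | β_n A'
  A' → α₁ A' | ... | α_m A' | ε

F → c S becomes F → c S F'
F → F S becomes F' → S F'
Add F' → ε

Productions for other non-terminals are unchanged:
  S → c
  S → c c

Resulting grammar:
F → c S F'
F' → S F'
F' → ε
S → c
S → c c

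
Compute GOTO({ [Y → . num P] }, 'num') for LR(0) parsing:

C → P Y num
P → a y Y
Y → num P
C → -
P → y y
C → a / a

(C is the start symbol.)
{ [P → . a y Y], [P → . y y], [Y → num . P] }

GOTO(I, 'num') = CLOSURE({ [A → αX.β] : [A → α.Xβ] ∈ I, X = 'num' })

Items with dot before 'num', with the dot advanced:
  [Y → . num P] → [Y → num . P]
Closure of the advanced items:
  [Y → num . P] has the dot before P: add [P → . a y Y], [P → . y y]

GOTO = { [P → . a y Y], [P → . y y], [Y → num . P] }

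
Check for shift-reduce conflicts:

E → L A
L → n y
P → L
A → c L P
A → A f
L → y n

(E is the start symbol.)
Yes — I7: [E → L A .] vs [A → A . f]

Augment with E' → E and build the canonical LR(0) collection (I0 = CLOSURE({[E' → . E]}), then GOTO on every symbol after a dot until no new states appear). It has 13 states:
  I0: { [E → . L A], [E' → . E], [L → . n y], [L → . y n] }  — shift
  I1: { [E' → E .] }  — accept
  I2: { [A → . A f], [A → . c L P], [E → L . A] }  — shift
  I3: { [L → n . y] }  — shift
  I4: { [L → y . n] }  — shift
  I5: { [L → y n .] }  — reduce
  I6: { [L → n y .] }  — reduce
  I7: { [A → A . f], [E → L A .] }  — shift, reduce
  I8: { [A → c . L P], [L → . n y], [L → . y n] }  — shift
  I9: { [A → c L . P], [L → . n y], [L → . y n], [P → . L] }  — shift
  I10: { [P → L .] }  — reduce
  I11: { [A → c L P .] }  — reduce
  I12: { [A → A f .] }  — reduce

I7 contains reduce item [E → L A .] and shift item [A → A . f] — shift-reduce conflict.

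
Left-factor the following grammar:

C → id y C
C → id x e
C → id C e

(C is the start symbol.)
Left-factoring transforms A → αβ₁ | αβ₂ into A → αA' and A' → β₁ | β₂
(α is the longest common prefix among the alternatives). Repeat until
no nonterminal has two alternatives with a common prefix.

Round 1: C has alternatives sharing prefix 'id'. Introduce C': C → id C'
  Add: C' → y C
  Add: C' → x e
  Add: C' → C e

No remaining common prefixes — done.

Resulting grammar:
C → id C'
C' → y C
C' → x e
C' → C e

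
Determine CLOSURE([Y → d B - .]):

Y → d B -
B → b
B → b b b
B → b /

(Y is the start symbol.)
{ [Y → d B - .] }

To compute CLOSURE, for each item [A → α.Bβ] where B is a non-terminal, add [B → .γ] for all productions B → γ; repeat for the newly added items until nothing changes.

Start with: [Y → d B - .]
The dot is at the end, so nothing is added.

CLOSURE = { [Y → d B - .] }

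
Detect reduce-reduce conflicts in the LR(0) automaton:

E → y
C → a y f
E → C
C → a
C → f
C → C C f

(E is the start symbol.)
Yes — I9: [C → C C f .] vs [C → f .]

Augment with E' → E and build the canonical LR(0) collection (I0 = CLOSURE({[E' → . E]}), then GOTO on every symbol after a dot until no new states appear). It has 10 states:
  I0: { [C → . C C f], [C → . a y f], [C → . a], [C → . f], [E → . C], [E → . y], [E' → . E] }  — shift
  I1: { [C → . C C f], [C → . a y f], [C → . a], [C → . f], [C → C . C f], [E → C .] }  — shift, reduce
  I2: { [E' → E .] }  — accept
  I3: { [C → a . y f], [C → a .] }  — shift, reduce
  I4: { [C → f .] }  — reduce
  I5: { [E → y .] }  — reduce
  I6: { [C → a y . f] }  — shift
  I7: { [C → a y f .] }  — reduce
  I8: { [C → . C C f], [C → . a y f], [C → . a], [C → . f], [C → C . C f], [C → C C . f] }  — shift
  I9: { [C → C C f .], [C → f .] }  — 2 reduces

I9 contains complete items [C → C C f .], [C → f .] — reduce-reduce conflict.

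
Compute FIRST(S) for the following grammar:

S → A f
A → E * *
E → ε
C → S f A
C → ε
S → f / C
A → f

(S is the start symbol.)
To compute FIRST(S), examine every production with S on the left-hand side, reading each right-hand side left to right until a non-nullable symbol is reached.

FIRST sets of the other non-terminals involved (by the same procedure, iterated to a fixed point):
  FIRST(A) = { '*', 'f' }

From S → A f:
  - A is a non-terminal: add FIRST(A) \ {ε} = { '*', 'f' }
    A is not nullable, so stop
From S → f / C:
  - f is a terminal: add 'f' and stop

Collecting: FIRST(S) = { '*', 'f' }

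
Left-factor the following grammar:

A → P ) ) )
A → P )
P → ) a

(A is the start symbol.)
A → P ) A'
A' → ) )
A' → ε
P → ) a

Left-factoring transforms A → αβ₁ | αβ₂ into A → αA' and A' → β₁ | β₂
(α is the longest common prefix among the alternatives). Repeat until
no nonterminal has two alternatives with a common prefix.

Round 1: A has alternatives sharing prefix 'P )'. Introduce A': A → P ) A'
  Add: A' → ) )
  Add: A' → ε

No remaining common prefixes — done.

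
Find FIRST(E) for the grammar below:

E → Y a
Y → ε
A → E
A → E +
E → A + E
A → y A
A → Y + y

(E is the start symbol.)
{ '+', 'a', 'y' }

FIRST sets of the other non-terminals involved (by the same procedure, iterated to a fixed point):
  FIRST(Y) = { ε }
  FIRST(A) = { '+', 'a', 'y' }

From E → Y a:
  - Y is a non-terminal: add FIRST(Y) \ {ε} = { }
    Y is nullable, so continue to the next symbol
  - a is a terminal: add 'a' and stop
From E → A + E:
  - A is a non-terminal: add FIRST(A) \ {ε} = { '+', 'a', 'y' }
    A is not nullable, so stop

Collecting: FIRST(E) = { '+', 'a', 'y' }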